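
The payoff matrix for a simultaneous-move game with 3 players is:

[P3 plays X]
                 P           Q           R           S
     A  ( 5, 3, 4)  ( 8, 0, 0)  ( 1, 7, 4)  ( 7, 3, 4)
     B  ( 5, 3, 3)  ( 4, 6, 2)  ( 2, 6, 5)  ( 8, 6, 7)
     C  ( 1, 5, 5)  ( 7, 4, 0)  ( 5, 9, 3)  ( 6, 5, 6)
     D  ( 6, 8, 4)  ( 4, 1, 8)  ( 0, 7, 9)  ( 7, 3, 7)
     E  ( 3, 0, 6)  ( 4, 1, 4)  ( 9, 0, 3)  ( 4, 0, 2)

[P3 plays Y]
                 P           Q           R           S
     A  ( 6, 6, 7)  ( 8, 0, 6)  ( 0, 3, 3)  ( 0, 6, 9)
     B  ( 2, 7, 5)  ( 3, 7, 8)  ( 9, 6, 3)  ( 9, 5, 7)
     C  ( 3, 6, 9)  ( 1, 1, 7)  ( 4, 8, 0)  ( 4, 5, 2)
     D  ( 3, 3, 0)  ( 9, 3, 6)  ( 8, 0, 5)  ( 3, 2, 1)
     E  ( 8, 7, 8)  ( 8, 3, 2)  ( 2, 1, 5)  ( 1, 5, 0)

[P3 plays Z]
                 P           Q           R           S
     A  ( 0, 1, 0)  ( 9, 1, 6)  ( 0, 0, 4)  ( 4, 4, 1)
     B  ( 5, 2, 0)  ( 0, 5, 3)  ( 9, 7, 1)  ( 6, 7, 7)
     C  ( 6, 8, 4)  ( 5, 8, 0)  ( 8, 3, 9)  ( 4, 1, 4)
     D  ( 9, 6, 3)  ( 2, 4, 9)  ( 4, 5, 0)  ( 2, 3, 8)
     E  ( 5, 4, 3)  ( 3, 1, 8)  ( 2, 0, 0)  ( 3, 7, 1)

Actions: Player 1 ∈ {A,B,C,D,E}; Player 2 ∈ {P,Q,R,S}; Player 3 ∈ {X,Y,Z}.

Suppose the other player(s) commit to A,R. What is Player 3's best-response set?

u_3(X vs A,R) = 4
u_3(Y vs A,R) = 3
u_3(Z vs A,R) = 4
max payoff 4 at {X,Z}

P3 best: {X,Z}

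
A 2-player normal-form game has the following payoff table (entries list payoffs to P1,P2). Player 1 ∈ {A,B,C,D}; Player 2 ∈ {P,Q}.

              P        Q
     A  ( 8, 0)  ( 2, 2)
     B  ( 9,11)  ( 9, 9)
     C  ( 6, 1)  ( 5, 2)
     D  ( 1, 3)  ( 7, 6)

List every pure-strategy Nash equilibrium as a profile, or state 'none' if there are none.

(A,P): not NE [P1→B gives 9>8; P2→Q gives 2>0]
(A,Q): not NE [P1→B gives 9>2]
(B,P): NE
(B,Q): not NE [P2→P gives 11>9]
(C,P): not NE [P1→B gives 9>6; P2→Q gives 2>1]
(C,Q): not NE [P1→B gives 9>5]
(D,P): not NE [P1→B gives 9>1; P2→Q gives 6>3]
(D,Q): not NE [P1→B gives 9>7]

PSNE = {(B,P)}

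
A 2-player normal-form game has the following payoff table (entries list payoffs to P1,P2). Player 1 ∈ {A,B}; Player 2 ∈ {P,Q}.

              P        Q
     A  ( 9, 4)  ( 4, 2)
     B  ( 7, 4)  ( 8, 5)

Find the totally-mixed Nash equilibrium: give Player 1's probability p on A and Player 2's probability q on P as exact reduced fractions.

p=1/3, q=2/3

P1 indiff ⇒ q·9+(1-q)·4 = q·7+(1-q)·8 ⇒ q(2) = (1-q)(4) ⇒ q = 2/3
P2 indiff ⇒ p·4+(1-p)·4 = p·2+(1-p)·5 ⇒ p(2) = (1-p)(1) ⇒ p = 1/3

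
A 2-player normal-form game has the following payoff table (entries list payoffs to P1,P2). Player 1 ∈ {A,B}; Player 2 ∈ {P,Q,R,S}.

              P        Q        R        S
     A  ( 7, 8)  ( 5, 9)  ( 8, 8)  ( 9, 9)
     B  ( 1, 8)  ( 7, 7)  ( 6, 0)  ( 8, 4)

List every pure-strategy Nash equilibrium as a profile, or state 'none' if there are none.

(A,P): not NE [P2→S gives 9>8]
(A,Q): not NE [P1→B gives 7>5]
(A,R): not NE [P2→S gives 9>8]
(A,S): NE
(B,P): not NE [P1→A gives 7>1]
(B,Q): not NE [P2→P gives 8>7]
(B,R): not NE [P1→A gives 8>6; P2→P gives 8>0]
(B,S): not NE [P1→A gives 9>8; P2→P gives 8>4]

NE set: (A,S)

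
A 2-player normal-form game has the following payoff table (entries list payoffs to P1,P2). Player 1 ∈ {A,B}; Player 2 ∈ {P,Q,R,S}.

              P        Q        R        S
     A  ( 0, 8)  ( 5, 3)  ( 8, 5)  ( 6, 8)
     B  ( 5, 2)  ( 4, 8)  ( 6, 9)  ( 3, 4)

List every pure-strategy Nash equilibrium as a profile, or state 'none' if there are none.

Nash profiles: (A,S)

(A,P): not NE [P1→B gives 5>0]
(A,Q): not NE [P2→S gives 8>3]
(A,R): not NE [P2→S gives 8>5]
(A,S): NE
(B,P): not NE [P2→R gives 9>2]
(B,Q): not NE [P1→A gives 5>4; P2→R gives 9>8]
(B,R): not NE [P1→A gives 8>6]
(B,S): not NE [P1→A gives 6>3; P2→R gives 9>4]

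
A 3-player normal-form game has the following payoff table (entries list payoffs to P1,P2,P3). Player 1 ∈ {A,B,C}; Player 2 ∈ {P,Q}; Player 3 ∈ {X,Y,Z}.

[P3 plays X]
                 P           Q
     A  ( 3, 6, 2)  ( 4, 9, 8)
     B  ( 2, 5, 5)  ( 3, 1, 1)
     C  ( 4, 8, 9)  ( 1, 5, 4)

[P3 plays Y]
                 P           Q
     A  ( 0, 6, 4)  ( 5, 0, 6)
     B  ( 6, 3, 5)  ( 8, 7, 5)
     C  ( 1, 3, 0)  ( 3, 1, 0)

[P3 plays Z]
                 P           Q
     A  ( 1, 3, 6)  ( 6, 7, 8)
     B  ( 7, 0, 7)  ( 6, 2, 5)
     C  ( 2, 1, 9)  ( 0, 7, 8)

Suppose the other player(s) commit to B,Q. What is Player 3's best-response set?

u_3(X vs B,Q) = 1
u_3(Y vs B,Q) = 5
u_3(Z vs B,Q) = 5
max payoff 5 at {Y,Z}

argmax u_3 = {Y,Z}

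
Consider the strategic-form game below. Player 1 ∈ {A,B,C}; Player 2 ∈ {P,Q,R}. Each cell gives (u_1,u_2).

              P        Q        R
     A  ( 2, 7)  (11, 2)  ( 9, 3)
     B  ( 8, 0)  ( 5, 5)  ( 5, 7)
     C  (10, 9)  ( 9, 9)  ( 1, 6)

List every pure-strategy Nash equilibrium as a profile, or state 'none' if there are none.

(A,P): not NE [P1→C gives 10>2]
(A,Q): not NE [P2→P gives 7>2]
(A,R): not NE [P2→P gives 7>3]
(B,P): not NE [P1→C gives 10>8; P2→R gives 7>0]
(B,Q): not NE [P1→A gives 11>5; P2→R gives 7>5]
(B,R): not NE [P1→A gives 9>5]
(C,P): NE
(C,Q): not NE [P1→A gives 11>9]
(C,R): not NE [P1→A gives 9>1; P2→Q gives 9>6]

PSNE = {(C,P)}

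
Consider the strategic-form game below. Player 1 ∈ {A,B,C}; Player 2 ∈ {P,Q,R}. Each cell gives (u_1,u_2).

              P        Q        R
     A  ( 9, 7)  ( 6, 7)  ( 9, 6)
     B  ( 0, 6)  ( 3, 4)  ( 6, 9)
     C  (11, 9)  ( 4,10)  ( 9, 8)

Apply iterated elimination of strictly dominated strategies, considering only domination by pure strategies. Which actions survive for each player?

Remaining: P1:{A,C} P2:{P,Q}

P1 drop B (A beats it: P:9>0 Q:6>3 R:9>6)
P2 drop R (P beats it: A:7>6 C:9>8)
P1→{A,C} P2→{P,Q}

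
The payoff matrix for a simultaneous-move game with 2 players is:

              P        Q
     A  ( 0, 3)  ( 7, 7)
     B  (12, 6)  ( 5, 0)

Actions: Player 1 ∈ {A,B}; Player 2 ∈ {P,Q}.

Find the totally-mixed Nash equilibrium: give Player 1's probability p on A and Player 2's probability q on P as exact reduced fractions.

(p,q) = (3/5, 1/7)

P1 indiff ⇒ q·0+(1-q)·7 = q·12+(1-q)·5 ⇒ q(-12) = (1-q)(-2) ⇒ q = 1/7
P2 indiff ⇒ p·3+(1-p)·6 = p·7+(1-p)·0 ⇒ p(-4) = (1-p)(-6) ⇒ p = 3/5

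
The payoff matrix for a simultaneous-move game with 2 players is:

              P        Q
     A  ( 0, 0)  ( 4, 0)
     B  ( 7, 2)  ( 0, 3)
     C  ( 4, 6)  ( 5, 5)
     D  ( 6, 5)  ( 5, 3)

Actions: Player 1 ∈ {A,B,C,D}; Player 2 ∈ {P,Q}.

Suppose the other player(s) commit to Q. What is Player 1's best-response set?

u_1(A vs Q) = 4
u_1(B vs Q) = 0
u_1(C vs Q) = 5
u_1(D vs Q) = 5
max payoff 5 at {C,D}

argmax u_1 = {C,D}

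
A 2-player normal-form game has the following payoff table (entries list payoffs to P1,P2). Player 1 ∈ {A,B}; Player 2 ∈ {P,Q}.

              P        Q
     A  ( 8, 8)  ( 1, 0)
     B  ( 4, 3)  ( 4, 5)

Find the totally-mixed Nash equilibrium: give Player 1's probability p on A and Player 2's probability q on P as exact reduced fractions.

p=1/5, q=3/7

P1 indiff ⇒ q·8+(1-q)·1 = q·4+(1-q)·4 ⇒ q(4) = (1-q)(3) ⇒ q = 3/7
P2 indiff ⇒ p·8+(1-p)·3 = p·0+(1-p)·5 ⇒ p(8) = (1-p)(2) ⇒ p = 1/5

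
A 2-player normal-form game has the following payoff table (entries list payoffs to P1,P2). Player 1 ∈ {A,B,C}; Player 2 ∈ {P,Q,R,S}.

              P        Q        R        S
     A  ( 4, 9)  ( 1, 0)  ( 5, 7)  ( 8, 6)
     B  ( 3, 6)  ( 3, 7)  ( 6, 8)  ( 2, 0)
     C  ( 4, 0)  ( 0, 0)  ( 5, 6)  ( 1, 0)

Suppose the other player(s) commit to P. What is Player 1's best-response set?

u_1(A vs P) = 4
u_1(B vs P) = 3
u_1(C vs P) = 4
max payoff 4 at {A,C}

argmax u_1 = {A,C}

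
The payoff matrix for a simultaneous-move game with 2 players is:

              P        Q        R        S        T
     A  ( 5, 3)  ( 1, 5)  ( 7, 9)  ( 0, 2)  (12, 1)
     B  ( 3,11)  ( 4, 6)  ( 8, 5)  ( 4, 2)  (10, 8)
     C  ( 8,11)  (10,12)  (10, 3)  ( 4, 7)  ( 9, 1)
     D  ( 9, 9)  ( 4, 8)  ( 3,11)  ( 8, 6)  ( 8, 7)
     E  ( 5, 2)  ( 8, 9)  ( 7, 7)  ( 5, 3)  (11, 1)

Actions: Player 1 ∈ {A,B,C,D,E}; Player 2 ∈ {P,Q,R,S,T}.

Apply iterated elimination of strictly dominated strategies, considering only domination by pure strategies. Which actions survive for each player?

P2 drop S (Q beats it: A:5>2 B:6>2 C:12>7 D:8>6 E:9>3)
P2 drop T (P beats it: A:3>1 B:11>8 C:11>1 D:9>7 E:2>1)
P1 drop A (C beats it: P:8>5 Q:10>1 R:10>7)
P1 drop B (C beats it: P:8>3 Q:10>4 R:10>8)
P1 drop E (C beats it: P:8>5 Q:10>8 R:10>7)
P1→{C,D} P2→{P,Q,R}

Survivors P1:{C,D} P2:{P,Q,R}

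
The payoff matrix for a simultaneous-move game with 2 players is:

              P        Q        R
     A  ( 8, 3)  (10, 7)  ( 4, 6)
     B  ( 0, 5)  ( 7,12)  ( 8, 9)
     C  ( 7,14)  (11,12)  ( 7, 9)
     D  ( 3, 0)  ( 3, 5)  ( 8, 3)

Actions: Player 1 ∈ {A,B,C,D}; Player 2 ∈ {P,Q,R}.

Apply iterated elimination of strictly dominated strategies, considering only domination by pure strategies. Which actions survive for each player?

P2 drop R (Q beats it: A:7>6 B:12>9 C:12>9 D:5>3)
P1 drop B (A beats it: P:8>0 Q:10>7)
P1 drop D (A beats it: P:8>3 Q:10>3)
P1→{A,C} P2→{P,Q}

Survivors P1:{A,C} P2:{P,Q}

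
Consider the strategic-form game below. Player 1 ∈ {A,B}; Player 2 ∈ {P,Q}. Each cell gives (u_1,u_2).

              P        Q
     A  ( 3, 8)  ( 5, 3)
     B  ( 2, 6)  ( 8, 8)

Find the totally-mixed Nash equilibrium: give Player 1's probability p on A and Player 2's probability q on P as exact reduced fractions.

P1 indiff ⇒ q·3+(1-q)·5 = q·2+(1-q)·8 ⇒ q(1) = (1-q)(3) ⇒ q = 3/4
P2 indiff ⇒ p·8+(1-p)·6 = p·3+(1-p)·8 ⇒ p(5) = (1-p)(2) ⇒ p = 2/7

P1 mixes 2/7 on A; P2 mixes 3/4 on P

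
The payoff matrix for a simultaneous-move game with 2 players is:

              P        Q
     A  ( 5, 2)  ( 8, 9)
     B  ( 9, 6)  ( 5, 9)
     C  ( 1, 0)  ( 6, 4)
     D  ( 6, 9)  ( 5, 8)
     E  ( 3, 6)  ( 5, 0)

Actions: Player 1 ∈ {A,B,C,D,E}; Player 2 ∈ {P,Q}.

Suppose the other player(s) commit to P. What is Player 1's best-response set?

u_1(A vs P) = 5
u_1(B vs P) = 9
u_1(C vs P) = 1
u_1(D vs P) = 6
u_1(E vs P) = 3
max payoff 9 at {B}

P1 best: {B}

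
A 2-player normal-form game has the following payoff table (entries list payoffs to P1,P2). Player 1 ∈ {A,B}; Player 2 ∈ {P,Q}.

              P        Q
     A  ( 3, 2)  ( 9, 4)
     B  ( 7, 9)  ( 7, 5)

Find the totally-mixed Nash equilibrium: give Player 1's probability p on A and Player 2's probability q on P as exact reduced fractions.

P1 indiff ⇒ q·3+(1-q)·9 = q·7+(1-q)·7 ⇒ q(-4) = (1-q)(-2) ⇒ q = 1/3
P2 indiff ⇒ p·2+(1-p)·9 = p·4+(1-p)·5 ⇒ p(-2) = (1-p)(-4) ⇒ p = 2/3

(p,q) = (2/3, 1/3)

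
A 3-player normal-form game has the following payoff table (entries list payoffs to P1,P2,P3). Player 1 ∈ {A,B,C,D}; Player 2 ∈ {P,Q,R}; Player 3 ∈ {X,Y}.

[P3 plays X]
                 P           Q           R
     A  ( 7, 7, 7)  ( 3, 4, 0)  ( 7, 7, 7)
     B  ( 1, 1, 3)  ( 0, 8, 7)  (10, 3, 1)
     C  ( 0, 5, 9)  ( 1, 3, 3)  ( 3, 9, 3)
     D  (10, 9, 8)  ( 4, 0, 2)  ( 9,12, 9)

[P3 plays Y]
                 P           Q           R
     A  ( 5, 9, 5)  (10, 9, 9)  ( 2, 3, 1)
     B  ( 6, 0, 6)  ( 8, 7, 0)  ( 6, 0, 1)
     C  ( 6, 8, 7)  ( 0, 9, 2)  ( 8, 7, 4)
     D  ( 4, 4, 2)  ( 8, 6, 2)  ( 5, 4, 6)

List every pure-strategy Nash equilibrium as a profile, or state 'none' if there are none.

(A,P,X): not NE [P1→D gives 10>7]
(A,P,Y): not NE [P1→C gives 6>5; P3→X gives 7>5]
(A,Q,X): not NE [P1→D gives 4>3; P2→R gives 7>4; P3→Y gives 9>0]
(A,Q,Y): NE
(A,R,X): not NE [P1→B gives 10>7]
(A,R,Y): not NE [P1→C gives 8>2; P2→Q gives 9>3; P3→X gives 7>1]
(B,P,X): not NE [P1→D gives 10>1; P2→Q gives 8>1; P3→Y gives 6>3]
(B,P,Y): not NE [P2→Q gives 7>0]
(B,Q,X): not NE [P1→D gives 4>0]
(B,Q,Y): not NE [P1→A gives 10>8; P3→X gives 7>0]
(B,R,X): not NE [P2→Q gives 8>3]
(B,R,Y): not NE [P1→C gives 8>6; P2→Q gives 7>0]
(C,P,X): not NE [P1→D gives 10>0; P2→R gives 9>5]
(C,P,Y): not NE [P2→Q gives 9>8; P3→X gives 9>7]
(C,Q,X): not NE [P1→D gives 4>1; P2→R gives 9>3]
(C,Q,Y): not NE [P1→A gives 10>0; P3→X gives 3>2]
(C,R,X): not NE [P1→B gives 10>3; P3→Y gives 4>3]
(C,R,Y): not NE [P2→Q gives 9>7]
(D,P,X): not NE [P2→R gives 12>9]
(D,P,Y): not NE [P1→C gives 6>4; P2→Q gives 6>4; P3→X gives 8>2]
(D,Q,X): not NE [P2→R gives 12>0]
(D,Q,Y): not NE [P1→A gives 10>8]
(D,R,X): not NE [P1→B gives 10>9]
(D,R,Y): not NE [P1→C gives 8>5; P2→Q gives 6>4; P3→X gives 9>6]

Nash profiles: (A,Q,Y)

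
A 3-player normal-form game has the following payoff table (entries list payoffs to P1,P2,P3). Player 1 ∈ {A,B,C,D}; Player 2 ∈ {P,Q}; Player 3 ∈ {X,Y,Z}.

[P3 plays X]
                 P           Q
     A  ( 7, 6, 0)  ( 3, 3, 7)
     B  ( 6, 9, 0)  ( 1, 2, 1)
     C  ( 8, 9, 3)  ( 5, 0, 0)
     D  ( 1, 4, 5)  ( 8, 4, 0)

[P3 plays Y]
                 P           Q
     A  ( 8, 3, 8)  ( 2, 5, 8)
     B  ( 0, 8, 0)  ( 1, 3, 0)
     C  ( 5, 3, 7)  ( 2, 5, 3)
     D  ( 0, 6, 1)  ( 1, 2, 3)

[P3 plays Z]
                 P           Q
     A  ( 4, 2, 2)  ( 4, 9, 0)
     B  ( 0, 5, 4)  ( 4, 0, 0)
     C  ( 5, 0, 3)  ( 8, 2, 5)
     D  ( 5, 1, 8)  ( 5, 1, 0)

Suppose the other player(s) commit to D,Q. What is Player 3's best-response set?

u_3(X vs D,Q) = 0
u_3(Y vs D,Q) = 3
u_3(Z vs D,Q) = 0
max payoff 3 at {Y}

P3 best: {Y}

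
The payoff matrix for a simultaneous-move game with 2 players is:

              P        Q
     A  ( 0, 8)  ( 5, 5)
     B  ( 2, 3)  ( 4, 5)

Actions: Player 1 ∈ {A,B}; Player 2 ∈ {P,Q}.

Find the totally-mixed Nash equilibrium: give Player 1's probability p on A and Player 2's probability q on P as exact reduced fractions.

P1 indiff ⇒ q·0+(1-q)·5 = q·2+(1-q)·4 ⇒ q(-2) = (1-q)(-1) ⇒ q = 1/3
P2 indiff ⇒ p·8+(1-p)·3 = p·5+(1-p)·5 ⇒ p(3) = (1-p)(2) ⇒ p = 2/5

(p,q) = (2/5, 1/3)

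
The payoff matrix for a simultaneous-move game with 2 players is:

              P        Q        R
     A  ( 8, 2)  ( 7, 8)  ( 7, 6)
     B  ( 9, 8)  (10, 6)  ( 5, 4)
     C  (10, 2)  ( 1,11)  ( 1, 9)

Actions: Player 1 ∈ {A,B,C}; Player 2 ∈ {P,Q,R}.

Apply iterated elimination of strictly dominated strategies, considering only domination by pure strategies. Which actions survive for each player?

P2 drop R (Q beats it: A:8>6 B:6>4 C:11>9)
P1 drop A (B beats it: P:9>8 Q:10>7)
P1→{B,C} P2→{P,Q}

IESDS → P1:{B,C} P2:{P,Q}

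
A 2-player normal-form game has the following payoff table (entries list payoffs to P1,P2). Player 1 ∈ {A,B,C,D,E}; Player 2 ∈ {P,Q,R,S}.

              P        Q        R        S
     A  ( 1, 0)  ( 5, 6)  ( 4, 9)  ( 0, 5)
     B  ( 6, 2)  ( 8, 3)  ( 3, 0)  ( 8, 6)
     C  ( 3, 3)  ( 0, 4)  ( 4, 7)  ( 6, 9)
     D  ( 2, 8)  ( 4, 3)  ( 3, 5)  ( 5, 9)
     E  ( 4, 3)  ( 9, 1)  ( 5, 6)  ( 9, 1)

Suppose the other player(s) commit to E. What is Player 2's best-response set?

u_2(P vs E) = 3
u_2(Q vs E) = 1
u_2(R vs E) = 6
u_2(S vs E) = 1
max payoff 6 at {R}

BR_2 = {R}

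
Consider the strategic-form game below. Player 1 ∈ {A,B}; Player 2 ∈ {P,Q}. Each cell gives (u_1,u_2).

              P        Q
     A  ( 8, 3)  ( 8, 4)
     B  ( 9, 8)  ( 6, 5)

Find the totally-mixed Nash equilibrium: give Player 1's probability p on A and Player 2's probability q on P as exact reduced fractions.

P1 mixes 3/4 on A; P2 mixes 2/3 on P

P1 indiff ⇒ q·8+(1-q)·8 = q·9+(1-q)·6 ⇒ q(-1) = (1-q)(-2) ⇒ q = 2/3
P2 indiff ⇒ p·3+(1-p)·8 = p·4+(1-p)·5 ⇒ p(-1) = (1-p)(-3) ⇒ p = 3/4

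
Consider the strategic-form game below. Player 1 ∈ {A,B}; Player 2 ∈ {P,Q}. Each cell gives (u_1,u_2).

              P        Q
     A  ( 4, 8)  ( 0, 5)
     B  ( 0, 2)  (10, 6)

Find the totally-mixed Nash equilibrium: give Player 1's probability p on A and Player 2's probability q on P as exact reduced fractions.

(p,q) = (4/7, 5/7)

P1 indiff ⇒ q·4+(1-q)·0 = q·0+(1-q)·10 ⇒ q(4) = (1-q)(10) ⇒ q = 5/7
P2 indiff ⇒ p·8+(1-p)·2 = p·5+(1-p)·6 ⇒ p(3) = (1-p)(4) ⇒ p = 4/7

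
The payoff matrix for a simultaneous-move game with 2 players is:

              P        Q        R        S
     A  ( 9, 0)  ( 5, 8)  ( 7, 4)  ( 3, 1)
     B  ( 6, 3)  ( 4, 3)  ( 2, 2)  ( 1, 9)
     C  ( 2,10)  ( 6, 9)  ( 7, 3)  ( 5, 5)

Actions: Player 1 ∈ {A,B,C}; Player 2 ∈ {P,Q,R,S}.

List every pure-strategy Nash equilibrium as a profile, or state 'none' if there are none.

Equilibria: none

(A,P): not NE [P2→Q gives 8>0]
(A,Q): not NE [P1→C gives 6>5]
(A,R): not NE [P2→Q gives 8>4]
(A,S): not NE [P1→C gives 5>3; P2→Q gives 8>1]
(B,P): not NE [P1→A gives 9>6; P2→S gives 9>3]
(B,Q): not NE [P1→C gives 6>4; P2→S gives 9>3]
(B,R): not NE [P1→C gives 7>2; P2→S gives 9>2]
(B,S): not NE [P1→C gives 5>1]
(C,P): not NE [P1→A gives 9>2]
(C,Q): not NE [P2→P gives 10>9]
(C,R): not NE [P2→P gives 10>3]
(C,S): not NE [P2→P gives 10>5]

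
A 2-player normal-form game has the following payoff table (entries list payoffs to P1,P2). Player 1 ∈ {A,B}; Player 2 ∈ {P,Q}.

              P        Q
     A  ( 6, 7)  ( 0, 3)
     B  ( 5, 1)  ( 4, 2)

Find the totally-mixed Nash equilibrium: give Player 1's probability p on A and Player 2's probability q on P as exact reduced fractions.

P1 indiff ⇒ q·6+(1-q)·0 = q·5+(1-q)·4 ⇒ q(1) = (1-q)(4) ⇒ q = 4/5
P2 indiff ⇒ p·7+(1-p)·1 = p·3+(1-p)·2 ⇒ p(4) = (1-p)(1) ⇒ p = 1/5

P1 mixes 1/5 on A; P2 mixes 4/5 on P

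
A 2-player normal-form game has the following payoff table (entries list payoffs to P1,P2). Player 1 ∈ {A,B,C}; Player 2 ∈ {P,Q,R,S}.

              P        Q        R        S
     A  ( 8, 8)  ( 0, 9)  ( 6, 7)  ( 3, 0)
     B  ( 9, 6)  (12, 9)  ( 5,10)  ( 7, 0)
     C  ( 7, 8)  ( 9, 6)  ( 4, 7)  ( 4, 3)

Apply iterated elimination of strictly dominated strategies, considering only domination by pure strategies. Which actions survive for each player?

P1 drop C (B beats it: P:9>7 Q:12>9 R:5>4 S:7>4)
P2 drop P (Q beats it: A:9>8 B:9>6)
P2 drop S (Q beats it: A:9>0 B:9>0)
P1→{A,B} P2→{Q,R}

IESDS → P1:{A,B} P2:{Q,R}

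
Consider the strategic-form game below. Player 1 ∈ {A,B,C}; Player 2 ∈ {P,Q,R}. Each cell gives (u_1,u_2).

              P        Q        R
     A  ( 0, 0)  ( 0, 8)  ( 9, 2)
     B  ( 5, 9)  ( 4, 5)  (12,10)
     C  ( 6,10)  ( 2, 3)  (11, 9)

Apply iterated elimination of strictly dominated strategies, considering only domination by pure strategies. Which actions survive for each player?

Survivors P1:{B,C} P2:{P,R}

P1 drop A (B beats it: P:5>0 Q:4>0 R:12>9)
P2 drop Q (P beats it: B:9>5 C:10>3)
P1→{B,C} P2→{P,R}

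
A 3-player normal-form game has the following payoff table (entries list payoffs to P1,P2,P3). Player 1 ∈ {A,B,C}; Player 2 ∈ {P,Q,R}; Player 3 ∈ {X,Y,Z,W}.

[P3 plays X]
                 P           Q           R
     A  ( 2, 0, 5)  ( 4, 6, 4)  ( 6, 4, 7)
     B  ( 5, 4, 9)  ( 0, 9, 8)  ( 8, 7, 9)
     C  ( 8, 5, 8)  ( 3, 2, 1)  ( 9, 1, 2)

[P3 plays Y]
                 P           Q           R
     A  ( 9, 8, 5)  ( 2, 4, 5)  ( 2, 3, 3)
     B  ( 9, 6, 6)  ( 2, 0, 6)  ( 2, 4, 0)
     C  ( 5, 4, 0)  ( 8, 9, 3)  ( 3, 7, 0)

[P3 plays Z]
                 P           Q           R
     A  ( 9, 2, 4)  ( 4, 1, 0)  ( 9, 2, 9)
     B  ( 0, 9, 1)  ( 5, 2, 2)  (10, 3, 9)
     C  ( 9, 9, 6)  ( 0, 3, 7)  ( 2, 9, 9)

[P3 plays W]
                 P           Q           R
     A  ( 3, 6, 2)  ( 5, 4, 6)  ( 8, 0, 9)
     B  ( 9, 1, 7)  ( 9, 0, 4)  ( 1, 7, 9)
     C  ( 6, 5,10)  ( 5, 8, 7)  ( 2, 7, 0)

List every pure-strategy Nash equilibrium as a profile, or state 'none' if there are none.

NE set: (A,P,Y)

(A,P,X): not NE [P1→C gives 8>2; P2→Q gives 6>0]
(A,P,Y): NE
(A,P,Z): not NE [P3→Y gives 5>4]
(A,P,W): not NE [P1→B gives 9>3; P3→Y gives 5>2]
(A,Q,X): not NE [P3→W gives 6>4]
(A,Q,Y): not NE [P1→C gives 8>2; P2→P gives 8>4; P3→W gives 6>5]
(A,Q,Z): not NE [P1→B gives 5>4; P2→R gives 2>1; P3→W gives 6>0]
(A,Q,W): not NE [P1→B gives 9>5; P2→P gives 6>4]
(A,R,X): not NE [P1→C gives 9>6; P2→Q gives 6>4; P3→W gives 9>7]
(A,R,Y): not NE [P1→C gives 3>2; P2→P gives 8>3; P3→W gives 9>3]
(A,R,Z): not NE [P1→B gives 10>9]
(A,R,W): not NE [P2→P gives 6>0]
(B,P,X): not NE [P1→C gives 8>5; P2→Q gives 9>4]
(B,P,Y): not NE [P3→X gives 9>6]
(B,P,Z): not NE [P1→C gives 9>0; P3→X gives 9>1]
(B,P,W): not NE [P2→R gives 7>1; P3→X gives 9>7]
(B,Q,X): not NE [P1→A gives 4>0]
(B,Q,Y): not NE [P1→C gives 8>2; P2→P gives 6>0; P3→X gives 8>6]
(B,Q,Z): not NE [P2→P gives 9>2; P3→X gives 8>2]
(B,Q,W): not NE [P2→R gives 7>0; P3→X gives 8>4]
(B,R,X): not NE [P1→C gives 9>8; P2→Q gives 9>7]
(B,R,Y): not NE [P1→C gives 3>2; P2→P gives 6>4; P3→W gives 9>0]
(B,R,Z): not NE [P2→P gives 9>3]
(B,R,W): not NE [P1→A gives 8>1]
(C,P,X): not NE [P3→W gives 10>8]
(C,P,Y): not NE [P1→B gives 9>5; P2→Q gives 9>4; P3→W gives 10>0]
(C,P,Z): not NE [P3→W gives 10>6]
(C,P,W): not NE [P1→B gives 9>6; P2→Q gives 8>5]
(C,Q,X): not NE [P1→A gives 4>3; P2→P gives 5>2; P3→W gives 7>1]
(C,Q,Y): not NE [P3→W gives 7>3]
(C,Q,Z): not NE [P1→B gives 5>0; P2→R gives 9>3]
(C,Q,W): not NE [P1→B gives 9>5]
(C,R,X): not NE [P2→P gives 5>1; P3→Z gives 9>2]
(C,R,Y): not NE [P2→Q gives 9>7; P3→Z gives 9>0]
(C,R,Z): not NE [P1→B gives 10>2]
(C,R,W): not NE [P1→A gives 8>2; P2→Q gives 8>7; P3→Z gives 9>0]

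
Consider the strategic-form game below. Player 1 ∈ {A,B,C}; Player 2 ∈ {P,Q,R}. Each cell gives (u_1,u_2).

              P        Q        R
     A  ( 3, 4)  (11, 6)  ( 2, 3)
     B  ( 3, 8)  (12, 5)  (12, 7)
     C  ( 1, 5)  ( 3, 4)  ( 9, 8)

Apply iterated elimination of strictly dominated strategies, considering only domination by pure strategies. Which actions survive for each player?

P1 drop C (B beats it: P:3>1 Q:12>3 R:12>9)
P2 drop R (P beats it: A:4>3 B:8>7)
P1→{A,B} P2→{P,Q}

Remaining: P1:{A,B} P2:{P,Q}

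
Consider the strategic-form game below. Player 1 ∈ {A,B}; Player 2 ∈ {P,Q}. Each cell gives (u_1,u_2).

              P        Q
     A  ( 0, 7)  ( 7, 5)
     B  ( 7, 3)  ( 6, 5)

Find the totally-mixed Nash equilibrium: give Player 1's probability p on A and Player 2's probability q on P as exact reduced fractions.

p=1/2, q=1/8

P1 indiff ⇒ q·0+(1-q)·7 = q·7+(1-q)·6 ⇒ q(-7) = (1-q)(-1) ⇒ q = 1/8
P2 indiff ⇒ p·7+(1-p)·3 = p·5+(1-p)·5 ⇒ p(2) = (1-p)(2) ⇒ p = 1/2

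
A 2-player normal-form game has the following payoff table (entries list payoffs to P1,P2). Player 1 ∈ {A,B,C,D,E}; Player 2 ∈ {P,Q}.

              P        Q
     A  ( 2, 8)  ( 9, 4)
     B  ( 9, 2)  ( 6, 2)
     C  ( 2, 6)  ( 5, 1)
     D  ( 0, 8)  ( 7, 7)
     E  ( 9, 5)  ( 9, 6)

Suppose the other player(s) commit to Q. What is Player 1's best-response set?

u_1(A vs Q) = 9
u_1(B vs Q) = 6
u_1(C vs Q) = 5
u_1(D vs Q) = 7
u_1(E vs Q) = 9
max payoff 9 at {A,E}

P1 best: {A,E}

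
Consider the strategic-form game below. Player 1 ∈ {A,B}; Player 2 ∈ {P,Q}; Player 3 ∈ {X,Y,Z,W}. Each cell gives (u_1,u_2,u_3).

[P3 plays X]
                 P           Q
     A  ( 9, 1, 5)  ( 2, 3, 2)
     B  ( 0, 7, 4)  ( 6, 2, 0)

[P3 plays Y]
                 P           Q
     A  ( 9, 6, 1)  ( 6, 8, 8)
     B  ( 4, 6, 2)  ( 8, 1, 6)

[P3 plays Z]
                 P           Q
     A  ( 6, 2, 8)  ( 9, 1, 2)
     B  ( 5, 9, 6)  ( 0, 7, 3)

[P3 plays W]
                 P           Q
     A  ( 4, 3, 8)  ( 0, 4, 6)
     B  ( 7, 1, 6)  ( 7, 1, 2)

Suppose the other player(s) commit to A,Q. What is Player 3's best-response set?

u_3(X vs A,Q) = 2
u_3(Y vs A,Q) = 8
u_3(Z vs A,Q) = 2
u_3(W vs A,Q) = 6
max payoff 8 at {Y}

BR_3 = {Y}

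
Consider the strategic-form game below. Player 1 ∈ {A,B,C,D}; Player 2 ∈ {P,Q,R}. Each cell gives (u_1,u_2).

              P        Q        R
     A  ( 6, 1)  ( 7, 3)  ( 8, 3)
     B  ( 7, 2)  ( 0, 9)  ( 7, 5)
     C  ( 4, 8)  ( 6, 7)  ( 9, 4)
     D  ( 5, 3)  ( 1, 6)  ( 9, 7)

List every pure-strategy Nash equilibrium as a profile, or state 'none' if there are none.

PSNE = {(A,Q), (D,R)}

(A,P): not NE [P1→B gives 7>6; P2→R gives 3>1]
(A,Q): NE
(A,R): not NE [P1→D gives 9>8]
(B,P): not NE [P2→Q gives 9>2]
(B,Q): not NE [P1→A gives 7>0]
(B,R): not NE [P1→D gives 9>7; P2→Q gives 9>5]
(C,P): not NE [P1→B gives 7>4]
(C,Q): not NE [P1→A gives 7>6; P2→P gives 8>7]
(C,R): not NE [P2→P gives 8>4]
(D,P): not NE [P1→B gives 7>5; P2→R gives 7>3]
(D,Q): not NE [P1→A gives 7>1; P2→R gives 7>6]
(D,R): NE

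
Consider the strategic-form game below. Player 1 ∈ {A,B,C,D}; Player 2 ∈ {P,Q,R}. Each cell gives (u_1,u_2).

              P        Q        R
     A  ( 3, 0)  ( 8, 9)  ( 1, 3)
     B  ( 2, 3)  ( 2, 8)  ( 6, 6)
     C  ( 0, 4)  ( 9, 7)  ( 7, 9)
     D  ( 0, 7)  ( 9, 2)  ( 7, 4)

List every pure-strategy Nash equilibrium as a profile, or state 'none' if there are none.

PSNE = {(C,R)}

(A,P): not NE [P2→Q gives 9>0]
(A,Q): not NE [P1→D gives 9>8]
(A,R): not NE [P1→D gives 7>1; P2→Q gives 9>3]
(B,P): not NE [P1→A gives 3>2; P2→Q gives 8>3]
(B,Q): not NE [P1→D gives 9>2]
(B,R): not NE [P1→D gives 7>6; P2→Q gives 8>6]
(C,P): not NE [P1→A gives 3>0; P2→R gives 9>4]
(C,Q): not NE [P2→R gives 9>7]
(C,R): NE
(D,P): not NE [P1→A gives 3>0]
(D,Q): not NE [P2→P gives 7>2]
(D,R): not NE [P2→P gives 7>4]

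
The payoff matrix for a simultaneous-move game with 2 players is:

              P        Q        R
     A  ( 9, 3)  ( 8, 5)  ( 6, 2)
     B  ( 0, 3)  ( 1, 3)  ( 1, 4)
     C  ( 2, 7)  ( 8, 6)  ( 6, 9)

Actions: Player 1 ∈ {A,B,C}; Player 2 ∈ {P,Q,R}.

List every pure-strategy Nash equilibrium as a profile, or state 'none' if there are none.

Nash profiles: (A,Q), (C,R)

(A,P): not NE [P2→Q gives 5>3]
(A,Q): NE
(A,R): not NE [P2→Q gives 5>2]
(B,P): not NE [P1→A gives 9>0; P2→R gives 4>3]
(B,Q): not NE [P1→C gives 8>1; P2→R gives 4>3]
(B,R): not NE [P1→C gives 6>1]
(C,P): not NE [P1→A gives 9>2; P2→R gives 9>7]
(C,Q): not NE [P2→R gives 9>6]
(C,R): NE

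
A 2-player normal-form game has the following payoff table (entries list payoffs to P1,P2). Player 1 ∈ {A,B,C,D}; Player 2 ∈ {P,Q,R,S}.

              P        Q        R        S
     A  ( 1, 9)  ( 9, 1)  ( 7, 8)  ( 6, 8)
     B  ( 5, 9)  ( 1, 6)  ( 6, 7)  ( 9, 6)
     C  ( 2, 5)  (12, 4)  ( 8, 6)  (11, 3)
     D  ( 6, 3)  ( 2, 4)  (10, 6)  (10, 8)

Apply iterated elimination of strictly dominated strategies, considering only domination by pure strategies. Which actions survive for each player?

P1 drop A (C beats it: P:2>1 Q:12>9 R:8>7 S:11>6)
P1 drop B (D beats it: P:6>5 Q:2>1 R:10>6 S:10>9)
P2 drop P (R beats it: C:6>5 D:6>3)
P2 drop Q (R beats it: C:6>4 D:6>4)
P1→{C,D} P2→{R,S}

IESDS → P1:{C,D} P2:{R,S}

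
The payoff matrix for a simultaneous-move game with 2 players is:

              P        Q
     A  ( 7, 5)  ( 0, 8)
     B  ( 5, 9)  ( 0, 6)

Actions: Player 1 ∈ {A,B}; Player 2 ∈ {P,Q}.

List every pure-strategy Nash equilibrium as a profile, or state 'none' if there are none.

(A,P): not NE [P2→Q gives 8>5]
(A,Q): NE
(B,P): not NE [P1→A gives 7>5]
(B,Q): not NE [P2→P gives 9>6]

PSNE = {(A,Q)}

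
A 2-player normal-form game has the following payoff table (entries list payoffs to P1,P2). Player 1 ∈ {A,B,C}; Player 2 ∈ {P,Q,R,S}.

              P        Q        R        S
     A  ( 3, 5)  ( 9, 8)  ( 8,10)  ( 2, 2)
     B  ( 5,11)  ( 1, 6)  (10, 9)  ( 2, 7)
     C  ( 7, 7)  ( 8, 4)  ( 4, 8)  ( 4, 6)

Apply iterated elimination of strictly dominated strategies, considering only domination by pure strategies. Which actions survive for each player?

Remaining: P1:{B,C} P2:{P,R}

P2 drop Q (R beats it: A:10>8 B:9>6 C:8>4)
P2 drop S (P beats it: A:5>2 B:11>7 C:7>6)
P1 drop A (B beats it: P:5>3 R:10>8)
P1→{B,C} P2→{P,R}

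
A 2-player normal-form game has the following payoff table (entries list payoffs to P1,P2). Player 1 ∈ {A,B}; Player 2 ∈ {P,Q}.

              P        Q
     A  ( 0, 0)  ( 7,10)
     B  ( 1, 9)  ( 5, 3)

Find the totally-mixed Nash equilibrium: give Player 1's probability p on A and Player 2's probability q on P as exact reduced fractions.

(p,q) = (3/8, 2/3)

P1 indiff ⇒ q·0+(1-q)·7 = q·1+(1-q)·5 ⇒ q(-1) = (1-q)(-2) ⇒ q = 2/3
P2 indiff ⇒ p·0+(1-p)·9 = p·10+(1-p)·3 ⇒ p(-10) = (1-p)(-6) ⇒ p = 3/8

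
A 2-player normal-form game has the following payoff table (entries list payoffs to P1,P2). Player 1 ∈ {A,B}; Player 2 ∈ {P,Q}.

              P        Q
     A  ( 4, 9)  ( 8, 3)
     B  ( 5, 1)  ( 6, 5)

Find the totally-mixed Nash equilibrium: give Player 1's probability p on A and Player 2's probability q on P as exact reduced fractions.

(p,q) = (2/5, 2/3)

P1 indiff ⇒ q·4+(1-q)·8 = q·5+(1-q)·6 ⇒ q(-1) = (1-q)(-2) ⇒ q = 2/3
P2 indiff ⇒ p·9+(1-p)·1 = p·3+(1-p)·5 ⇒ p(6) = (1-p)(4) ⇒ p = 2/5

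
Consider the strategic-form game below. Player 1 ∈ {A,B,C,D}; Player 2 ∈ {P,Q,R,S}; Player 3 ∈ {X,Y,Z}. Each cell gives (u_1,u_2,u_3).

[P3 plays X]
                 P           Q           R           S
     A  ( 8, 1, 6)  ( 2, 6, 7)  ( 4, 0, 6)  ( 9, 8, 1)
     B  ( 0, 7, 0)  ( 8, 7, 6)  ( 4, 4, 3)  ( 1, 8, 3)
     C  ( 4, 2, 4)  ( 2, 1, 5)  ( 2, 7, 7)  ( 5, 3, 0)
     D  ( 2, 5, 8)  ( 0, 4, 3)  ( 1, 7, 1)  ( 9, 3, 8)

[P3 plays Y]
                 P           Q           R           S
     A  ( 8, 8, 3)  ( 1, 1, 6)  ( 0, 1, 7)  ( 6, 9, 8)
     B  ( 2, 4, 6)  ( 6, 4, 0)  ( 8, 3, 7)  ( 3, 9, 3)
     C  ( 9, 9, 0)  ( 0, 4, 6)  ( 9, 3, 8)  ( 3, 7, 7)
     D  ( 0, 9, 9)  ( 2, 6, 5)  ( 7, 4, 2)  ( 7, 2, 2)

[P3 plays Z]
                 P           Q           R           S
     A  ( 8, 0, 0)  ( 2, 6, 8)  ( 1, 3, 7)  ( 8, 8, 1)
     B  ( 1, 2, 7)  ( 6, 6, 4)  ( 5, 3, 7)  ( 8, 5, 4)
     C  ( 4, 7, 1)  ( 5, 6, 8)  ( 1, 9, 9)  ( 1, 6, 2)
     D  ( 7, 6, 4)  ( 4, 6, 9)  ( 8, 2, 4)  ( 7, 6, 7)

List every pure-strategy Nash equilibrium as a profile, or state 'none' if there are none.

(A,P,X): not NE [P2→S gives 8>1]
(A,P,Y): not NE [P1→C gives 9>8; P2→S gives 9>8; P3→X gives 6>3]
(A,P,Z): not NE [P2→S gives 8>0; P3→X gives 6>0]
(A,Q,X): not NE [P1→B gives 8>2; P2→S gives 8>6; P3→Z gives 8>7]
(A,Q,Y): not NE [P1→B gives 6>1; P2→S gives 9>1; P3→Z gives 8>6]
(A,Q,Z): not NE [P1→B gives 6>2; P2→S gives 8>6]
(A,R,X): not NE [P2→S gives 8>0; P3→Z gives 7>6]
(A,R,Y): not NE [P1→C gives 9>0; P2→S gives 9>1]
(A,R,Z): not NE [P1→D gives 8>1; P2→S gives 8>3]
(A,S,X): not NE [P3→Y gives 8>1]
(A,S,Y): not NE [P1→D gives 7>6]
(A,S,Z): not NE [P3→Y gives 8>1]
(B,P,X): not NE [P1→A gives 8>0; P2→S gives 8>7; P3→Z gives 7>0]
(B,P,Y): not NE [P1→C gives 9>2; P2→S gives 9>4; P3→Z gives 7>6]
(B,P,Z): not NE [P1→A gives 8>1; P2→Q gives 6>2]
(B,Q,X): not NE [P2→S gives 8>7]
(B,Q,Y): not NE [P2→S gives 9>4; P3→X gives 6>0]
(B,Q,Z): not NE [P3→X gives 6>4]
(B,R,X): not NE [P2→S gives 8>4; P3→Z gives 7>3]
(B,R,Y): not NE [P1→C gives 9>8; P2→S gives 9>3]
(B,R,Z): not NE [P1→D gives 8>5; P2→Q gives 6>3]
(B,S,X): not NE [P1→D gives 9>1; P3→Z gives 4>3]
(B,S,Y): not NE [P1→D gives 7>3; P3→Z gives 4>3]
(B,S,Z): not NE [P2→Q gives 6>5]
(C,P,X): not NE [P1→A gives 8>4; P2→R gives 7>2]
(C,P,Y): not NE [P3→X gives 4>0]
(C,P,Z): not NE [P1→A gives 8>4; P2→R gives 9>7; P3→X gives 4>1]
(C,Q,X): not NE [P1→B gives 8>2; P2→R gives 7>1; P3→Z gives 8>5]
(C,Q,Y): not NE [P1→B gives 6>0; P2→P gives 9>4; P3→Z gives 8>6]
(C,Q,Z): not NE [P1→B gives 6>5; P2→R gives 9>6]
(C,R,X): not NE [P1→B gives 4>2; P3→Z gives 9>7]
(C,R,Y): not NE [P2→P gives 9>3; P3→Z gives 9>8]
(C,R,Z): not NE [P1→D gives 8>1]
(C,S,X): not NE [P1→D gives 9>5; P2→R gives 7>3; P3→Y gives 7>0]
(C,S,Y): not NE [P1→D gives 7>3; P2→P gives 9>7]
(C,S,Z): not NE [P1→B gives 8>1; P2→R gives 9>6; P3→Y gives 7>2]
(D,P,X): not NE [P1→A gives 8>2; P2→R gives 7>5; P3→Y gives 9>8]
(D,P,Y): not NE [P1→C gives 9>0]
(D,P,Z): not NE [P1→A gives 8>7; P3→Y gives 9>4]
(D,Q,X): not NE [P1→B gives 8>0; P2→R gives 7>4; P3→Z gives 9>3]
(D,Q,Y): not NE [P1→B gives 6>2; P2→P gives 9>6; P3→Z gives 9>5]
(D,Q,Z): not NE [P1→B gives 6>4]
(D,R,X): not NE [P1→B gives 4>1; P3→Z gives 4>1]
(D,R,Y): not NE [P1→C gives 9>7; P2→P gives 9>4; P3→Z gives 4>2]
(D,R,Z): not NE [P2→S gives 6>2]
(D,S,X): not NE [P2→R gives 7>3]
(D,S,Y): not NE [P2→P gives 9>2; P3→X gives 8>2]
(D,S,Z): not NE [P1→B gives 8>7; P3→X gives 8>7]

Equilibria: none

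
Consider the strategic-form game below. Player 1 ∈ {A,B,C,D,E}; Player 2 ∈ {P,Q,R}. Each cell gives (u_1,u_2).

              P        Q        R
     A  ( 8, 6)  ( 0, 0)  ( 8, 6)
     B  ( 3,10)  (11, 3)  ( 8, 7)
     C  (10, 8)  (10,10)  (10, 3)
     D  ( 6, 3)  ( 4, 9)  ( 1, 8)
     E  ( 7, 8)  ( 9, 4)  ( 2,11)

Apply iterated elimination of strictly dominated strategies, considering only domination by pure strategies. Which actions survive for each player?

P1 drop A (C beats it: P:10>8 Q:10>0 R:10>8)
P1 drop D (C beats it: P:10>6 Q:10>4 R:10>1)
P1 drop E (C beats it: P:10>7 Q:10>9 R:10>2)
P2 drop R (P beats it: B:10>7 C:8>3)
P1→{B,C} P2→{P,Q}

IESDS → P1:{B,C} P2:{P,Q}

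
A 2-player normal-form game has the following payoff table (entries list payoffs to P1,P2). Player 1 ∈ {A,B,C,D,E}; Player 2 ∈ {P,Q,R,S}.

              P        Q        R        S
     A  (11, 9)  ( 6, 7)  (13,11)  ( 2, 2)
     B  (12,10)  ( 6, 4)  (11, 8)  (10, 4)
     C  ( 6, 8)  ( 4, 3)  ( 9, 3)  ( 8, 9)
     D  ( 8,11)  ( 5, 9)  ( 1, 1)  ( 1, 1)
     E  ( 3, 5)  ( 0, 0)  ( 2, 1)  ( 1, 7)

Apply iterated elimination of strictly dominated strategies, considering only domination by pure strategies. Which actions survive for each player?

P1 drop C (B beats it: P:12>6 Q:6>4 R:11>9 S:10>8)
P1 drop D (A beats it: P:11>8 Q:6>5 R:13>1 S:2>1)
P1 drop E (A beats it: P:11>3 Q:6>0 R:13>2 S:2>1)
P2 drop Q (P beats it: A:9>7 B:10>4)
P2 drop S (P beats it: A:9>2 B:10>4)
P1→{A,B} P2→{P,R}

Survivors P1:{A,B} P2:{P,R}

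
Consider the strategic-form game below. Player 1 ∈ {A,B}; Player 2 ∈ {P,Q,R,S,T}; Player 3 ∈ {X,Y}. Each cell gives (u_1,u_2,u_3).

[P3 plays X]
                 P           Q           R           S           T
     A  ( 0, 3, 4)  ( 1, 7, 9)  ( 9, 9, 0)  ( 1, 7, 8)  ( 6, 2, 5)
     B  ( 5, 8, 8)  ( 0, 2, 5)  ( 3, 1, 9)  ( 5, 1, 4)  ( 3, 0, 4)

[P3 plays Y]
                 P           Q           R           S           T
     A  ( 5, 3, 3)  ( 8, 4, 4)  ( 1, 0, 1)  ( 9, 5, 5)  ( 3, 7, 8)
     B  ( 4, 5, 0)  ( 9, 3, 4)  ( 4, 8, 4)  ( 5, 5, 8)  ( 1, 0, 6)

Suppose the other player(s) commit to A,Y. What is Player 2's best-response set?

BR_2 = {T}

u_2(P vs A,Y) = 3
u_2(Q vs A,Y) = 4
u_2(R vs A,Y) = 0
u_2(S vs A,Y) = 5
u_2(T vs A,Y) = 7
max payoff 7 at {T}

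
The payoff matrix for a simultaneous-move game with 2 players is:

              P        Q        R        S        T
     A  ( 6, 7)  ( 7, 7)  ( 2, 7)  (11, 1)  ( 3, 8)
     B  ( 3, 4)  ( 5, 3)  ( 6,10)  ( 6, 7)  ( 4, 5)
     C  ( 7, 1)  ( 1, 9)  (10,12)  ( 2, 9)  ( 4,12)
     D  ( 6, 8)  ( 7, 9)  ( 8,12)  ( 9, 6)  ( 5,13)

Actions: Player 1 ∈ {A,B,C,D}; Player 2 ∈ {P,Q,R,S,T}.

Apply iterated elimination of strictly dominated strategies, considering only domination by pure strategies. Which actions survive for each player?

Remaining: P1:{C,D} P2:{R,T}

P1 drop B (D beats it: P:6>3 Q:7>5 R:8>6 S:9>6 T:5>4)
P2 drop P (T beats it: A:8>7 C:12>1 D:13>8)
P2 drop Q (T beats it: A:8>7 C:12>9 D:13>9)
P2 drop S (R beats it: A:7>1 C:12>9 D:12>6)
P1 drop A (C beats it: R:10>2 T:4>3)
P1→{C,D} P2→{R,T}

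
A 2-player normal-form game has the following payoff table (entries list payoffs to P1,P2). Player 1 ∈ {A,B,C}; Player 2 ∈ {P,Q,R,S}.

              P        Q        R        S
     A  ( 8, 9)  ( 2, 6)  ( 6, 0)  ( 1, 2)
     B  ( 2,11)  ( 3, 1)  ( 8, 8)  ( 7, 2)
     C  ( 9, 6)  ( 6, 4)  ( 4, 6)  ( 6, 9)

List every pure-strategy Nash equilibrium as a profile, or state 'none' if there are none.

(A,P): not NE [P1→C gives 9>8]
(A,Q): not NE [P1→C gives 6>2; P2→P gives 9>6]
(A,R): not NE [P1→B gives 8>6; P2→P gives 9>0]
(A,S): not NE [P1→B gives 7>1; P2→P gives 9>2]
(B,P): not NE [P1→C gives 9>2]
(B,Q): not NE [P1→C gives 6>3; P2→P gives 11>1]
(B,R): not NE [P2→P gives 11>8]
(B,S): not NE [P2→P gives 11>2]
(C,P): not NE [P2→S gives 9>6]
(C,Q): not NE [P2→S gives 9>4]
(C,R): not NE [P1→B gives 8>4; P2→S gives 9>6]
(C,S): not NE [P1→B gives 7>6]

No pure NE.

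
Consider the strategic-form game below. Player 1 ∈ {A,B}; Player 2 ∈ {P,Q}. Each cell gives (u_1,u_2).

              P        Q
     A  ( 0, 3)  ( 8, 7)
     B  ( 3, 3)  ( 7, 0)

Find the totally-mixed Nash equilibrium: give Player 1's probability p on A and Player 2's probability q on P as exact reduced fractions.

P1 indiff ⇒ q·0+(1-q)·8 = q·3+(1-q)·7 ⇒ q(-3) = (1-q)(-1) ⇒ q = 1/4
P2 indiff ⇒ p·3+(1-p)·3 = p·7+(1-p)·0 ⇒ p(-4) = (1-p)(-3) ⇒ p = 3/7

(p,q) = (3/7, 1/4)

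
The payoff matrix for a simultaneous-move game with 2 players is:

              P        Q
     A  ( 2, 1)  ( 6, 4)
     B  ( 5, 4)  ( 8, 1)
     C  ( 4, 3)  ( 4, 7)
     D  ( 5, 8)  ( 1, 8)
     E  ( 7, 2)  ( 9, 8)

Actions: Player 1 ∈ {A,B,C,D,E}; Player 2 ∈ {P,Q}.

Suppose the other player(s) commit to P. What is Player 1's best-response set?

u_1(A vs P) = 2
u_1(B vs P) = 5
u_1(C vs P) = 4
u_1(D vs P) = 5
u_1(E vs P) = 7
max payoff 7 at {E}

BR_1 = {E}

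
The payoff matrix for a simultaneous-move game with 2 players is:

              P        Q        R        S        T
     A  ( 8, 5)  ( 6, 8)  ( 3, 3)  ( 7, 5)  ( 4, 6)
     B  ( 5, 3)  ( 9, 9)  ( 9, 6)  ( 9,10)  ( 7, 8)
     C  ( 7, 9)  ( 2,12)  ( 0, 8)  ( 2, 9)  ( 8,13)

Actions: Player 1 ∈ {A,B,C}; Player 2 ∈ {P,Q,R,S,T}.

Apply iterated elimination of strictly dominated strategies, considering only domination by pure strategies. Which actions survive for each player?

P2 drop P (Q beats it: A:8>5 B:9>3 C:12>9)
P1 drop A (B beats it: Q:9>6 R:9>3 S:9>7 T:7>4)
P2 drop R (Q beats it: B:9>6 C:12>8)
P1→{B,C} P2→{Q,S,T}

IESDS → P1:{B,C} P2:{Q,S,T}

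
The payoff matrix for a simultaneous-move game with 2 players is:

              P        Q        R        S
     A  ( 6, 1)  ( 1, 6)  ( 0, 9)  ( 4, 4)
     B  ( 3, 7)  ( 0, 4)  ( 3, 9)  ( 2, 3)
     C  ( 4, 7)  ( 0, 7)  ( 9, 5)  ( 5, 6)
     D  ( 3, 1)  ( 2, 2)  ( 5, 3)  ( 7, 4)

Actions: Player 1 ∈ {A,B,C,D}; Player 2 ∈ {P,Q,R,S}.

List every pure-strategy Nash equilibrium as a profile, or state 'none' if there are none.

(A,P): not NE [P2→R gives 9>1]
(A,Q): not NE [P1→D gives 2>1; P2→R gives 9>6]
(A,R): not NE [P1→C gives 9>0]
(A,S): not NE [P1→D gives 7>4; P2→R gives 9>4]
(B,P): not NE [P1→A gives 6>3; P2→R gives 9>7]
(B,Q): not NE [P1→D gives 2>0; P2→R gives 9>4]
(B,R): not NE [P1→C gives 9>3]
(B,S): not NE [P1→D gives 7>2; P2→R gives 9>3]
(C,P): not NE [P1→A gives 6>4]
(C,Q): not NE [P1→D gives 2>0]
(C,R): not NE [P2→Q gives 7>5]
(C,S): not NE [P1→D gives 7>5; P2→Q gives 7>6]
(D,P): not NE [P1→A gives 6>3; P2→S gives 4>1]
(D,Q): not NE [P2→S gives 4>2]
(D,R): not NE [P1→C gives 9>5; P2→S gives 4>3]
(D,S): NE

Nash profiles: (D,S)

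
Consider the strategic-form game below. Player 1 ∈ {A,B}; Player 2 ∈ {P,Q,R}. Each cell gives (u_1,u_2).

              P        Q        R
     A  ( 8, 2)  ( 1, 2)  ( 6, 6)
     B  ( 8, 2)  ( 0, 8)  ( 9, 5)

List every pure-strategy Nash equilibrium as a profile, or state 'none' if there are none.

Equilibria: none

(A,P): not NE [P2→R gives 6>2]
(A,Q): not NE [P2→R gives 6>2]
(A,R): not NE [P1→B gives 9>6]
(B,P): not NE [P2→Q gives 8>2]
(B,Q): not NE [P1→A gives 1>0]
(B,R): not NE [P2→Q gives 8>5]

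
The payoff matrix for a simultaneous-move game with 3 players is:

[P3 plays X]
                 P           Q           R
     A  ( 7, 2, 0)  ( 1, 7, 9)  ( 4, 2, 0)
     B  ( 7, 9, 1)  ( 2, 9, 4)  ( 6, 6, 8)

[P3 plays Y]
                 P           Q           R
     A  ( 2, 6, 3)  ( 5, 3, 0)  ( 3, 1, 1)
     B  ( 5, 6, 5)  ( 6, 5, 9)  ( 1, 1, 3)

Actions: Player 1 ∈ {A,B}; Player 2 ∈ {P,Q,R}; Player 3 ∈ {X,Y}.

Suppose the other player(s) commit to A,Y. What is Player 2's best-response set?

argmax u_2 = {P}

u_2(P vs A,Y) = 6
u_2(Q vs A,Y) = 3
u_2(R vs A,Y) = 1
max payoff 6 at {P}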